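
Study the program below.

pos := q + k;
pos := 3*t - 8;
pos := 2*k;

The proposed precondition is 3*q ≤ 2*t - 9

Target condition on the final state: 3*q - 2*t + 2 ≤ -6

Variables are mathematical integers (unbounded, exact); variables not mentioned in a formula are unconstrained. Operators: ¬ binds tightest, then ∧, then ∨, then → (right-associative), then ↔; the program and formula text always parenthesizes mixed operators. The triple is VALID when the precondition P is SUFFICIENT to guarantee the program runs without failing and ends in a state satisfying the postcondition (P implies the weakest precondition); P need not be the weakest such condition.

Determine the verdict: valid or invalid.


Working backward. After the program, the postcondition 3*q - 2*t + 2 ≤ -6 must hold; in canonical form it is 3*q ≤ 2*t - 8.
Before pos := 2*k: 3*q ≤ 2*t - 8
Before pos := 3*t - 8: 3*q ≤ 2*t - 8
Before pos := q + k: 3*q ≤ 2*t - 8
The weakest precondition is 3*q ≤ 2*t - 8.
Check whether 3*q ≤ 2*t - 9 implies it.
Every state satisfying the precondition satisfies the weakest precondition: the implication holds.
Answer: valid


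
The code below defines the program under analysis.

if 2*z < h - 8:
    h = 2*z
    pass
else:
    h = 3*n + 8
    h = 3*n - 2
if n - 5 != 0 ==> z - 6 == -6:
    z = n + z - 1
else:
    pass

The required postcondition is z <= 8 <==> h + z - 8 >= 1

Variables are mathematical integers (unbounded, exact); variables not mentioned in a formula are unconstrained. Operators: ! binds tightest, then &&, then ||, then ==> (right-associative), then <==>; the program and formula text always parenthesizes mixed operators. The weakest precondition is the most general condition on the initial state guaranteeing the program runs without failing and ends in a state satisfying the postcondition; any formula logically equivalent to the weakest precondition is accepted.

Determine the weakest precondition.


Working backward. After the program, the postcondition z <= 8 <==> h + z - 8 >= 1 must hold; in canonical form it is z <= 8 <==> h + z >= 9.
Then branch requires n + z <= 9 <==> h + n + z >= 10; else branch requires z <= 8 <==> h + z >= 9.
Before the if: ((n != 5 ==> z == 0) ==> (n + z <= 9 <==> h + n + z >= 10)) && ((!(n != 5 ==> z == 0)) ==> (z <= 8 <==> h + z >= 9))
Then branch requires ((n != 5 ==> z == 0) ==> (n + z <= 9 <==> n + 3*z >= 10)) && ((!(n != 5 ==> z == 0)) ==> (z <= 8 <==> 3*z >= 9)); else branch requires ((n != 5 ==> z == 0) ==> (n + z <= 9 <==> 4*n + z >= 12)) && ((!(n != 5 ==> z == 0)) ==> (z <= 8 <==> 3*n + z >= 11)).
Before the if: (2*z < h - 8 ==> (((n != 5 ==> z == 0) ==> (n + z <= 9 <==> n + 3*z >= 10)) && ((!(n != 5 ==> z == 0)) ==> (z <= 8 <==> 3*z >= 9)))) && ((!(2*z < h - 8)) ==> (((n != 5 ==> z == 0) ==> (n + z <= 9 <==> 4*n + z >= 12)) && ((!(n != 5 ==> z == 0)) ==> (z <= 8 <==> 3*n + z >= 11))))
Answer: WP = (2*z < h - 8 ==> (((n != 5 ==> z == 0) ==> (n + z <= 9 <==> n + 3*z >= 10)) && ((!(n != 5 ==> z == 0)) ==> (z <= 8 <==> 3*z >= 9)))) && ((!(2*z < h - 8)) ==> (((n != 5 ==> z == 0) ==> (n + z <= 9 <==> 4*n + z >= 12)) && ((!(n != 5 ==> z == 0)) ==> (z <= 8 <==> 3*n + z >= 11))))


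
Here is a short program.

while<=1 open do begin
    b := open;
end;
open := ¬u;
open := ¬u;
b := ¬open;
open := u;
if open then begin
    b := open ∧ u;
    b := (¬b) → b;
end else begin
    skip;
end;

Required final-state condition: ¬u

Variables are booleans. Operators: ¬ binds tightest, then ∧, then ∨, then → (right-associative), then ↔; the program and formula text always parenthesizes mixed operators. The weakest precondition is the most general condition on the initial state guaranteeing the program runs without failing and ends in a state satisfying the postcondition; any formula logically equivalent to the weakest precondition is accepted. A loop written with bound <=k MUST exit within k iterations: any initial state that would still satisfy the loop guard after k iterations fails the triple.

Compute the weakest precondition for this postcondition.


Working backward. After the program, ¬u must hold.
Then branch requires ¬u; else branch requires ¬u.
Before the if: (open → (¬u)) ∧ ((¬open) → (¬u))
Before open := u: u → (¬u)
Before b := ¬open: u → (¬u)
Before open := ¬u: u → (¬u)
Before open := ¬u: u → (¬u)
Before the loop (bound <=1), unroll the exhaustion recursion (WP_0 = exit-now case; WP_j = one more guarded iteration, up to j = 1):
  WP_0: (¬open) ∧ (u → (¬u))
  WP_1: (open → ((¬open) ∧ (u → (¬u)))) ∧ ((¬open) → (u → (¬u)))
So before the loop: (open → ((¬open) ∧ (u → (¬u)))) ∧ ((¬open) → (u → (¬u)))
Answer: WP = (open → ((¬open) ∧ (u → (¬u)))) ∧ ((¬open) → (u → (¬u)))


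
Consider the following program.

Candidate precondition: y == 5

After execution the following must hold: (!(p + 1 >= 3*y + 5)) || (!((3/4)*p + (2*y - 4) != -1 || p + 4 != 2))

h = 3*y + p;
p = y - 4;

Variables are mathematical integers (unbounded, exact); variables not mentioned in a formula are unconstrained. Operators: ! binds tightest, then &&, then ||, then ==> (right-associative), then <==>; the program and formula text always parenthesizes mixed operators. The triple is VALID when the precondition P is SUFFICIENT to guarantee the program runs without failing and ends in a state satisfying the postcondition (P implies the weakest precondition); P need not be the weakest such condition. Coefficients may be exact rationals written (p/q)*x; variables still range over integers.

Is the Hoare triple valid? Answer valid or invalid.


Working backward. After the program, the postcondition (!(p + 1 >= 3*y + 5)) || (!((3/4)*p + (2*y - 4) != -1 || p + 4 != 2)) must hold; in canonical form it is (!(p >= 3*y + 4)) || (!((3/4)*p + 2*y != 3 || p != -2)).
Before p := y - 4: (!(2*y <= -8)) || (!((11/4)*y != 6 || y != 2))
Before h := 3*y + p: (!(2*y <= -8)) || (!((11/4)*y != 6 || y != 2))
The weakest precondition is (!(2*y <= -8)) || (!((11/4)*y != 6 || y != 2)).
Check whether y == 5 implies it.
Every state satisfying the precondition satisfies the weakest precondition: the implication holds.
Answer: valid


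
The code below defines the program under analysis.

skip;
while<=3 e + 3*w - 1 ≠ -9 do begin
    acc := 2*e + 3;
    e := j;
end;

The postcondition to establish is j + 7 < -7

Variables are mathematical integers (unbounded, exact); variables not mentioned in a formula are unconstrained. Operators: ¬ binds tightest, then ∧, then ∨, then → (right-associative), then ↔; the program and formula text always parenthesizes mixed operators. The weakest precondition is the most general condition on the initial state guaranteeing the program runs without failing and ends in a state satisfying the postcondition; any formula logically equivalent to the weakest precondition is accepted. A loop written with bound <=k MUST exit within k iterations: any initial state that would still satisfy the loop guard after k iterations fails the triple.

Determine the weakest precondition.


Working backward. After the program, the postcondition j + 7 < -7 must hold; in canonical form it is j < -14.
Before the loop (bound <=3), unroll the exhaustion recursion (WP_0 = exit-now case; WP_j = one more guarded iteration, up to j = 3):
  WP_0: (¬(e + 3*w ≠ -8)) ∧ j < -14
  WP_1: (e + 3*w ≠ -8 → ((¬(j + 3*w ≠ -8)) ∧ j < -14)) ∧ ((¬(e + 3*w ≠ -8)) → j < -14)
  WP_2: (e + 3*w ≠ -8 → ((j + 3*w ≠ -8 → ((¬(j + 3*w ≠ -8)) ∧ j < -14)) ∧ ((¬(j + 3*w ≠ -8)) → j < -14))) ∧ ((¬(e + 3*w ≠ -8)) → j < -14)
  WP_3: (e + 3*w ≠ -8 → ((j + 3*w ≠ -8 → ((j + 3*w ≠ -8 → ((¬(j + 3*w ≠ -8)) ∧ j < -14)) ∧ ((¬(j + 3*w ≠ -8)) → j < -14))) ∧ ((¬(j + 3*w ≠ -8)) → j < -14))) ∧ ((¬(e + 3*w ≠ -8)) → j < -14)
So before the loop: (e + 3*w ≠ -8 → ((j + 3*w ≠ -8 → ((j + 3*w ≠ -8 → ((¬(j + 3*w ≠ -8)) ∧ j < -14)) ∧ ((¬(j + 3*w ≠ -8)) → j < -14))) ∧ ((¬(j + 3*w ≠ -8)) → j < -14))) ∧ ((¬(e + 3*w ≠ -8)) → j < -14)
Before skip: (e + 3*w ≠ -8 → ((j + 3*w ≠ -8 → ((j + 3*w ≠ -8 → ((¬(j + 3*w ≠ -8)) ∧ j < -14)) ∧ ((¬(j + 3*w ≠ -8)) → j < -14))) ∧ ((¬(j + 3*w ≠ -8)) → j < -14))) ∧ ((¬(e + 3*w ≠ -8)) → j < -14)
Answer: WP = (e + 3*w ≠ -8 → ((j + 3*w ≠ -8 → ((j + 3*w ≠ -8 → ((¬(j + 3*w ≠ -8)) ∧ j < -14)) ∧ ((¬(j + 3*w ≠ -8)) → j < -14))) ∧ ((¬(j + 3*w ≠ -8)) → j < -14))) ∧ ((¬(e + 3*w ≠ -8)) → j < -14)


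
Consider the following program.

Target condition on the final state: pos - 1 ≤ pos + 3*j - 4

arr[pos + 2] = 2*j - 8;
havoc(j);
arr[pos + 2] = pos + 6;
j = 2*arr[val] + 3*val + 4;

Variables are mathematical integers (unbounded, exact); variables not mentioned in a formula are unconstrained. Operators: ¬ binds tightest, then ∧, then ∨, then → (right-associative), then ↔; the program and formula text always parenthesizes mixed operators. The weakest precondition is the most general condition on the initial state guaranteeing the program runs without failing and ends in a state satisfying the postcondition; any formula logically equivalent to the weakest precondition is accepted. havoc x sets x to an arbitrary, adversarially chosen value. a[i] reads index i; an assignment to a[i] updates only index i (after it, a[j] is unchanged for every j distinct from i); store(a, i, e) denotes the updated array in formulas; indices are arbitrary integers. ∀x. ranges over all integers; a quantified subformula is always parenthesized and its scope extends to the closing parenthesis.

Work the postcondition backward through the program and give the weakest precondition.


Working backward. After the program, the postcondition pos - 1 ≤ pos + 3*j - 4 must hold; in canonical form it is 3*j ≥ 3.
Before j := 2*arr[val] + 3*val + 4: 6*arr[val] + 9*val ≥ -9
Before arr[pos + 2] := pos + 6: 6*store(arr, pos + 2, pos + 6)[val] + 9*val ≥ -9
Before havoc j: 6*store(arr, pos + 2, pos + 6)[val] + 9*val ≥ -9
Before arr[pos + 2] := 2*j - 8: 6*store(store(arr, pos + 2, 2*j - 8), pos + 2, pos + 6)[val] + 9*val ≥ -9
Answer: WP = 6*store(store(arr, pos + 2, 2*j - 8), pos + 2, pos + 6)[val] + 9*val ≥ -9


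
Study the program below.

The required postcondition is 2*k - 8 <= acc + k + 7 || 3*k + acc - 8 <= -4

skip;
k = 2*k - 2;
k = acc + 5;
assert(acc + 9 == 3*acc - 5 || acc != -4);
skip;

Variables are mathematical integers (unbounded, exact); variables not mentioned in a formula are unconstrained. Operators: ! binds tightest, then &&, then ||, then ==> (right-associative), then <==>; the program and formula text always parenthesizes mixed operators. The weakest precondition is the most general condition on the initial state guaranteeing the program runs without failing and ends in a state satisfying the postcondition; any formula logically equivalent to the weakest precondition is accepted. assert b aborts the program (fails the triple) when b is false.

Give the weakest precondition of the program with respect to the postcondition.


Working backward. After the program, the postcondition 2*k - 8 <= acc + k + 7 || 3*k + acc - 8 <= -4 must hold; in canonical form it is k <= acc + 15 || acc + 3*k <= 4.
Before skip: k <= acc + 15 || acc + 3*k <= 4
Before assert acc + 9 == 3*acc - 5 || acc != -4: (2*acc == 14 || acc != -4) && (k <= acc + 15 || acc + 3*k <= 4)
Before k := acc + 5: 2*acc == 14 || acc != -4
Before k := 2*k - 2: 2*acc == 14 || acc != -4
Before skip: 2*acc == 14 || acc != -4
Answer: WP = 2*acc == 14 || acc != -4


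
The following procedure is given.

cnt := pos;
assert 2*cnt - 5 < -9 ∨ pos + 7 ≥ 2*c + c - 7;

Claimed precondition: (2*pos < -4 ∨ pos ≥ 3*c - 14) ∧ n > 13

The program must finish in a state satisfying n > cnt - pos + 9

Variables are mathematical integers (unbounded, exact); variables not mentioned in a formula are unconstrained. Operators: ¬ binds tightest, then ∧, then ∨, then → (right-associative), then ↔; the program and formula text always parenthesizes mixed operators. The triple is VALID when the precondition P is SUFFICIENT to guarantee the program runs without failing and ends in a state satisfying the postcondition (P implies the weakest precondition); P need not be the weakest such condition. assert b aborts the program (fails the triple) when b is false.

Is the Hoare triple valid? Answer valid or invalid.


Working backward. After the program, the postcondition n > cnt - pos + 9 must hold; in canonical form it is n + pos > cnt + 9.
Before assert 2*cnt - 5 < -9 ∨ pos + 7 ≥ 2*c + c - 7: (2*cnt < -4 ∨ pos ≥ 3*c - 14) ∧ n + pos > cnt + 9
Before cnt := pos: (2*pos < -4 ∨ pos ≥ 3*c - 14) ∧ n > 9
The weakest precondition is (2*pos < -4 ∨ pos ≥ 3*c - 14) ∧ n > 9.
Check whether (2*pos < -4 ∨ pos ≥ 3*c - 14) ∧ n > 13 implies it.
Every state satisfying the precondition satisfies the weakest precondition: the implication holds.
Answer: valid


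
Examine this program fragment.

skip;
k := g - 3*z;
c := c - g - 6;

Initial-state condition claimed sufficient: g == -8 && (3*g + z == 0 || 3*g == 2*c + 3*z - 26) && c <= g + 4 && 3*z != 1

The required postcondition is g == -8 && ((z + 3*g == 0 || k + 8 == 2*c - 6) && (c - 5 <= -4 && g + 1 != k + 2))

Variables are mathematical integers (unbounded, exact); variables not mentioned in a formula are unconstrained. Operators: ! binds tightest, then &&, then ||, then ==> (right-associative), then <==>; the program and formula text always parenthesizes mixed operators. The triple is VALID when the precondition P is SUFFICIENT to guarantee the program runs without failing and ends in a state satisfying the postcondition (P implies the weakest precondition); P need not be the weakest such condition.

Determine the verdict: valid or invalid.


Working backward. After the program, the postcondition g == -8 && ((z + 3*g == 0 || k + 8 == 2*c - 6) && (c - 5 <= -4 && g + 1 != k + 2)) must hold; in canonical form it is g == -8 && (3*g + z == 0 || k == 2*c - 14) && c <= 1 && g != k + 1.
Before c := c - g - 6: g == -8 && (3*g + z == 0 || 2*g + k == 2*c - 26) && c <= g + 7 && g != k + 1
Before k := g - 3*z: g == -8 && (3*g + z == 0 || 3*g == 2*c + 3*z - 26) && c <= g + 7 && 3*z != 1
Before skip: g == -8 && (3*g + z == 0 || 3*g == 2*c + 3*z - 26) && c <= g + 7 && 3*z != 1
The weakest precondition is g == -8 && (3*g + z == 0 || 3*g == 2*c + 3*z - 26) && c <= g + 7 && 3*z != 1.
Check whether g == -8 && (3*g + z == 0 || 3*g == 2*c + 3*z - 26) && c <= g + 4 && 3*z != 1 implies it.
Every state satisfying the precondition satisfies the weakest precondition: the implication holds.
Answer: valid


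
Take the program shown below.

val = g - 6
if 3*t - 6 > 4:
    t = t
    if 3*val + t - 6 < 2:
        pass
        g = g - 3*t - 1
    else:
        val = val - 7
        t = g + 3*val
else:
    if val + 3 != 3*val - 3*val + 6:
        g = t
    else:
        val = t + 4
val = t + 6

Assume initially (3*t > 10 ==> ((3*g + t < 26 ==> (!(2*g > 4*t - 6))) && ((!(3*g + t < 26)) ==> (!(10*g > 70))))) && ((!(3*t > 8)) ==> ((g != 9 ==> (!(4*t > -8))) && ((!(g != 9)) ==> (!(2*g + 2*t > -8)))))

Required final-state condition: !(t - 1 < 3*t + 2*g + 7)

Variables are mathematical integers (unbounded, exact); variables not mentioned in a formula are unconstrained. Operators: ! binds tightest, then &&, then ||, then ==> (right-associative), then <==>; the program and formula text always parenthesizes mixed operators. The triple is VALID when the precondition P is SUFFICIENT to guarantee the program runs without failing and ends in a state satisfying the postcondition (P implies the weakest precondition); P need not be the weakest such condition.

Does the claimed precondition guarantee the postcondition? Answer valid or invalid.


Working backward. After the program, the postcondition !(t - 1 < 3*t + 2*g + 7) must hold; in canonical form it is !(2*g + 2*t > -8).
Before val := t + 6: !(2*g + 2*t > -8)
Then branch requires (t + 3*val < 8 ==> (!(2*g > 4*t - 6))) && ((!(t + 3*val < 8)) ==> (!(4*g + 6*val > 34))); else branch requires (val != 3 ==> (!(4*t > -8))) && ((!(val != 3)) ==> (!(2*g + 2*t > -8))).
Before the if: (3*t > 10 ==> ((t + 3*val < 8 ==> (!(2*g > 4*t - 6))) && ((!(t + 3*val < 8)) ==> (!(4*g + 6*val > 34))))) && ((!(3*t > 10)) ==> ((val != 3 ==> (!(4*t > -8))) && ((!(val != 3)) ==> (!(2*g + 2*t > -8)))))
Before val := g - 6: (3*t > 10 ==> ((3*g + t < 26 ==> (!(2*g > 4*t - 6))) && ((!(3*g + t < 26)) ==> (!(10*g > 70))))) && ((!(3*t > 10)) ==> ((g != 9 ==> (!(4*t > -8))) && ((!(g != 9)) ==> (!(2*g + 2*t > -8)))))
The weakest precondition is (3*t > 10 ==> ((3*g + t < 26 ==> (!(2*g > 4*t - 6))) && ((!(3*g + t < 26)) ==> (!(10*g > 70))))) && ((!(3*t > 10)) ==> ((g != 9 ==> (!(4*t > -8))) && ((!(g != 9)) ==> (!(2*g + 2*t > -8))))).
Check whether (3*t > 10 ==> ((3*g + t < 26 ==> (!(2*g > 4*t - 6))) && ((!(3*g + t < 26)) ==> (!(10*g > 70))))) && ((!(3*t > 8)) ==> ((g != 9 ==> (!(4*t > -8))) && ((!(g != 9)) ==> (!(2*g + 2*t > -8))))) implies it.
Countermodel: at the initial state g = 0, t = 3, the precondition holds but the weakest precondition fails.
Answer: invalid


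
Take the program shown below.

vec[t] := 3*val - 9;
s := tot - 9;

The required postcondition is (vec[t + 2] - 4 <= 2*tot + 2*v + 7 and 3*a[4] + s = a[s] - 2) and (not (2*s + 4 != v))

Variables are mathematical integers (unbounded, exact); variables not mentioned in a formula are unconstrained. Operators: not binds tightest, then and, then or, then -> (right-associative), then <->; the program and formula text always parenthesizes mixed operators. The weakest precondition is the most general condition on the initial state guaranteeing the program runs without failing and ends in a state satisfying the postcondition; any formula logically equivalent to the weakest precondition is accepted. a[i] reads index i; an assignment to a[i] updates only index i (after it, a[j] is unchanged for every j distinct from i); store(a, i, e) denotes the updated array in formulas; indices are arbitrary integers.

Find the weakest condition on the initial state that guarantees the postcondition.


Working backward. After the program, the postcondition (vec[t + 2] - 4 <= 2*tot + 2*v + 7 and 3*a[4] + s = a[s] - 2) and (not (2*s + 4 != v)) must hold; in canonical form it is vec[t + 2] <= 2*tot + 2*v + 11 and 3*a[4] + s = a[s] - 2 and (not (2*s != v - 4)).
Before s := tot - 9: vec[t + 2] <= 2*tot + 2*v + 11 and 3*a[4] + tot = a[tot - 9] + 7 and (not (2*tot != v + 14))
Before vec[t] := 3*val - 9: store(vec, t, 3*val - 9)[t + 2] <= 2*tot + 2*v + 11 and 3*a[4] + tot = a[tot - 9] + 7 and (not (2*tot != v + 14))
Answer: WP = store(vec, t, 3*val - 9)[t + 2] <= 2*tot + 2*v + 11 and 3*a[4] + tot = a[tot - 9] + 7 and (not (2*tot != v + 14))


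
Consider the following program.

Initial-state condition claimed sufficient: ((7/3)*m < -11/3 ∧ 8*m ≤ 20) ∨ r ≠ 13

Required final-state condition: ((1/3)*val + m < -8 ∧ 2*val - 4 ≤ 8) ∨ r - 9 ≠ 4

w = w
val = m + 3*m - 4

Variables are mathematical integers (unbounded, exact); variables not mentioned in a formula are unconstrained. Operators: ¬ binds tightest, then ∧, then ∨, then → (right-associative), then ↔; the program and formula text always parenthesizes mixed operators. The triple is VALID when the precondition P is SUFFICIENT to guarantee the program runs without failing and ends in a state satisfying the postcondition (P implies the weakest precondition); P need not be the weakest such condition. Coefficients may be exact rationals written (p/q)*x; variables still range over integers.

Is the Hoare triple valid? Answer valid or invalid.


Working backward. After the program, the postcondition ((1/3)*val + m < -8 ∧ 2*val - 4 ≤ 8) ∨ r - 9 ≠ 4 must hold; in canonical form it is (m + (1/3)*val < -8 ∧ 2*val ≤ 12) ∨ r ≠ 13.
Before val := m + 3*m - 4: ((7/3)*m < -20/3 ∧ 8*m ≤ 20) ∨ r ≠ 13
Before w := w: ((7/3)*m < -20/3 ∧ 8*m ≤ 20) ∨ r ≠ 13
The weakest precondition is ((7/3)*m < -20/3 ∧ 8*m ≤ 20) ∨ r ≠ 13.
Check whether ((7/3)*m < -11/3 ∧ 8*m ≤ 20) ∨ r ≠ 13 implies it.
Countermodel: at the initial state m = -2, r = 13, the precondition holds but the weakest precondition fails.
Answer: invalid


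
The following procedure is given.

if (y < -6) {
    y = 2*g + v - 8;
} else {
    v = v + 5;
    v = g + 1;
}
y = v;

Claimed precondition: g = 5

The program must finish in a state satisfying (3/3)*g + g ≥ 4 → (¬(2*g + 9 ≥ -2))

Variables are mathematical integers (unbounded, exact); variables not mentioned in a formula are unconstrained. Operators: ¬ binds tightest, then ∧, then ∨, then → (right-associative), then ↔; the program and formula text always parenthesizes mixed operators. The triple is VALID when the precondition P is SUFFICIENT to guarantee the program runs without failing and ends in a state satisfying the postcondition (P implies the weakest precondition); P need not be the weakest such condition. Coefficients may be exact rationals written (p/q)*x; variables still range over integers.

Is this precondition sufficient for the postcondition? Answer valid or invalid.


Working backward. After the program, the postcondition (3/3)*g + g ≥ 4 → (¬(2*g + 9 ≥ -2)) must hold; in canonical form it is 2*g ≥ 4 → (¬(2*g ≥ -11)).
Before y := v: 2*g ≥ 4 → (¬(2*g ≥ -11))
Then branch requires 2*g ≥ 4 → (¬(2*g ≥ -11)); else branch requires 2*g ≥ 4 → (¬(2*g ≥ -11)).
Before the if: (y < -6 → (2*g ≥ 4 → (¬(2*g ≥ -11)))) ∧ ((¬(y < -6)) → (2*g ≥ 4 → (¬(2*g ≥ -11))))
The weakest precondition is (y < -6 → (2*g ≥ 4 → (¬(2*g ≥ -11)))) ∧ ((¬(y < -6)) → (2*g ≥ 4 → (¬(2*g ≥ -11)))).
Check whether g = 5 implies it.
Countermodel: at the initial state g = 5, y = 0, the precondition holds but the weakest precondition fails.
Answer: invalid


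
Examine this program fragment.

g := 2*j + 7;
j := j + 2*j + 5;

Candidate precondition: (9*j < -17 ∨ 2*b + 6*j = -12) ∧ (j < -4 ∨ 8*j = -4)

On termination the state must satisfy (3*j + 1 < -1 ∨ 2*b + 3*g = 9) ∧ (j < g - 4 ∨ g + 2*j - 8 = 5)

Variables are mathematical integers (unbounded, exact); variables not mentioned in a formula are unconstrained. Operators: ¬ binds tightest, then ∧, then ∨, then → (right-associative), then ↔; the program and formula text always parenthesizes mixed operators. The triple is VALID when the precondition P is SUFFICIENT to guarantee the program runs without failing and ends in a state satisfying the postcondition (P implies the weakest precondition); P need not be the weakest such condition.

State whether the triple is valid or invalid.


Working backward. After the program, the postcondition (3*j + 1 < -1 ∨ 2*b + 3*g = 9) ∧ (j < g - 4 ∨ g + 2*j - 8 = 5) must hold; in canonical form it is (3*j < -2 ∨ 2*b + 3*g = 9) ∧ (j < g - 4 ∨ g + 2*j = 13).
Before j := j + 2*j + 5: (9*j < -17 ∨ 2*b + 3*g = 9) ∧ (3*j < g - 9 ∨ g + 6*j = 3)
Before g := 2*j + 7: (9*j < -17 ∨ 2*b + 6*j = -12) ∧ (j < -2 ∨ 8*j = -4)
The weakest precondition is (9*j < -17 ∨ 2*b + 6*j = -12) ∧ (j < -2 ∨ 8*j = -4).
Check whether (9*j < -17 ∨ 2*b + 6*j = -12) ∧ (j < -4 ∨ 8*j = -4) implies it.
Every state satisfying the precondition satisfies the weakest precondition: the implication holds.
Answer: valid


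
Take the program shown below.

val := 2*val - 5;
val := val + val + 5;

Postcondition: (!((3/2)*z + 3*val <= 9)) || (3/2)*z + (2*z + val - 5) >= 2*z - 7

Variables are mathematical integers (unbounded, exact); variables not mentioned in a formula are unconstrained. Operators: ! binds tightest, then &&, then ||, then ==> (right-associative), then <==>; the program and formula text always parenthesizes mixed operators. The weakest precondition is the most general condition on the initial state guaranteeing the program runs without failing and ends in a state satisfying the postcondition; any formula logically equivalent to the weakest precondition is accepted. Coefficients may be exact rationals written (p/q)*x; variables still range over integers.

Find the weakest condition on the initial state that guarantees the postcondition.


Working backward. After the program, the postcondition (!((3/2)*z + 3*val <= 9)) || (3/2)*z + (2*z + val - 5) >= 2*z - 7 must hold; in canonical form it is (!(3*val + (3/2)*z <= 9)) || val + (3/2)*z >= -2.
Before val := val + val + 5: (!(6*val + (3/2)*z <= -6)) || 2*val + (3/2)*z >= -7
Before val := 2*val - 5: (!(12*val + (3/2)*z <= 24)) || 4*val + (3/2)*z >= 3
Answer: WP = (!(12*val + (3/2)*z <= 24)) || 4*val + (3/2)*z >= 3


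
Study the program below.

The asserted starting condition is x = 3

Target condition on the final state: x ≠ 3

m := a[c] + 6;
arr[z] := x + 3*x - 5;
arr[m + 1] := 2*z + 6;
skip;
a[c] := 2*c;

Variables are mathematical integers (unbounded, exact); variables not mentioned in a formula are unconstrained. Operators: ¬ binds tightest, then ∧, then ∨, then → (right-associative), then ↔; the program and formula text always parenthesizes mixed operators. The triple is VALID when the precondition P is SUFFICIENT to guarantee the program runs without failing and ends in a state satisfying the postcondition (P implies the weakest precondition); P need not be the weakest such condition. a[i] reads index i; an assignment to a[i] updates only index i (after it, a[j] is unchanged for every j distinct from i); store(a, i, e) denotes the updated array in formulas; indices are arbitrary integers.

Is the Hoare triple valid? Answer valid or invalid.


Working backward. After the program, x ≠ 3 must hold.
Before a[c] := 2*c: x ≠ 3
Before skip: x ≠ 3
Before arr[m + 1] := 2*z + 6: x ≠ 3
Before arr[z] := x + 3*x - 5: x ≠ 3
Before m := a[c] + 6: x ≠ 3
The weakest precondition is x ≠ 3.
Check whether x = 3 implies it.
Countermodel: at the initial state x = 3, the precondition holds but the weakest precondition fails.
Answer: invalid


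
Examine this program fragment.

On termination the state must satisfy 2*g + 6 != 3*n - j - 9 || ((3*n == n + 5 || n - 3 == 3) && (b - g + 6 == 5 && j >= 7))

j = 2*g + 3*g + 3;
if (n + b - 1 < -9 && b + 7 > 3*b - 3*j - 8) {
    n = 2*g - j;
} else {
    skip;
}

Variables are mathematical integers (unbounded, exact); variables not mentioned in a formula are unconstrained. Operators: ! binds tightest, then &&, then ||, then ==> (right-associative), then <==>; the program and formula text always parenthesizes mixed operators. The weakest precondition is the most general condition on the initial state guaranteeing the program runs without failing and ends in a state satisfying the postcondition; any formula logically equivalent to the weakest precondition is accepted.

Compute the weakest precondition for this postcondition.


Working backward. After the program, the postcondition 2*g + 6 != 3*n - j - 9 || ((3*n == n + 5 || n - 3 == 3) && (b - g + 6 == 5 && j >= 7)) must hold; in canonical form it is 2*g + j != 3*n - 15 || ((2*n == 5 || n == 6) && b == g - 1 && j >= 7).
Then branch requires 4*j != 4*g - 15 || ((4*g == 2*j + 5 || 2*g == j + 6) && b == g - 1 && j >= 7); else branch requires 2*g + j != 3*n - 15 || ((2*n == 5 || n == 6) && b == g - 1 && j >= 7).
Before the if: ((b + n < -8 && 3*j > 2*b - 15) ==> (4*j != 4*g - 15 || ((4*g == 2*j + 5 || 2*g == j + 6) && b == g - 1 && j >= 7))) && ((!(b + n < -8 && 3*j > 2*b - 15)) ==> (2*g + j != 3*n - 15 || ((2*n == 5 || n == 6) && b == g - 1 && j >= 7)))
Before j := 2*g + 3*g + 3: ((b + n < -8 && 15*g > 2*b - 24) ==> (16*g != -27 || ((6*g == -11 || 3*g == -9) && b == g - 1 && 5*g >= 4))) && ((!(b + n < -8 && 15*g > 2*b - 24)) ==> (7*g != 3*n - 18 || ((2*n == 5 || n == 6) && b == g - 1 && 5*g >= 4)))
Answer: WP = ((b + n < -8 && 15*g > 2*b - 24) ==> (16*g != -27 || ((6*g == -11 || 3*g == -9) && b == g - 1 && 5*g >= 4))) && ((!(b + n < -8 && 15*g > 2*b - 24)) ==> (7*g != 3*n - 18 || ((2*n == 5 || n == 6) && b == g - 1 && 5*g >= 4)))


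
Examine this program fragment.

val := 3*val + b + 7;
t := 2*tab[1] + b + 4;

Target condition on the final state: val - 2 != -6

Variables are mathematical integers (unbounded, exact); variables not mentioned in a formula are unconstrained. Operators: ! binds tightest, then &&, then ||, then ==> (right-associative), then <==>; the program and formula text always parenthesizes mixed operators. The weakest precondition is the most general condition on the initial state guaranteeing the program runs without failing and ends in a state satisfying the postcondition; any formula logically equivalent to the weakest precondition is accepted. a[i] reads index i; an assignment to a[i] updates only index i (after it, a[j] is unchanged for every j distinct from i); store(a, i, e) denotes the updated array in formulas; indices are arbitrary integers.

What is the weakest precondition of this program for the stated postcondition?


Working backward. After the program, the postcondition val - 2 != -6 must hold; in canonical form it is val != -4.
Before t := 2*tab[1] + b + 4: val != -4
Before val := 3*val + b + 7: b + 3*val != -11
Answer: WP = b + 3*val != -11


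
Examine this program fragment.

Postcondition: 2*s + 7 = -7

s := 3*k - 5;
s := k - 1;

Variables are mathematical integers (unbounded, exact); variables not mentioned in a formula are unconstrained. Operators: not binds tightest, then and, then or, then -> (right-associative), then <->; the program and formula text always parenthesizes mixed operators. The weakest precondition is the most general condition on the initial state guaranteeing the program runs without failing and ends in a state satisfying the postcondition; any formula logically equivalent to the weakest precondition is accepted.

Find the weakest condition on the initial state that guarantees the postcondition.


Working backward. After the program, the postcondition 2*s + 7 = -7 must hold; in canonical form it is 2*s = -14.
Before s := k - 1: 2*k = -12
Before s := 3*k - 5: 2*k = -12
Answer: WP = 2*k = -12


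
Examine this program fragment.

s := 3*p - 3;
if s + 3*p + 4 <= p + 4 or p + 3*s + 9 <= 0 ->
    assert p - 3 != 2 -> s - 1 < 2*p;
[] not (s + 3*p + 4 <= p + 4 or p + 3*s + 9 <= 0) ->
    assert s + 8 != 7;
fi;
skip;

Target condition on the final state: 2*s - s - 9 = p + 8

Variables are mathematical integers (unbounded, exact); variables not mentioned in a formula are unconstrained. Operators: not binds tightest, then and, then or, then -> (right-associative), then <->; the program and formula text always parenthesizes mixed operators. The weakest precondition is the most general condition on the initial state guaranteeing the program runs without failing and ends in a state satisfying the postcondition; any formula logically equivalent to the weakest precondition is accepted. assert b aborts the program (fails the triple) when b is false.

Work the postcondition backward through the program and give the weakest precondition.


Working backward. After the program, the postcondition 2*s - s - 9 = p + 8 must hold; in canonical form it is s = p + 17.
Before skip: s = p + 17
Then branch requires (p != 5 -> s < 2*p + 1) and s = p + 17; else branch requires s != -1 and s = p + 17.
Before the if: ((2*p + s <= 0 or p + 3*s <= -9) -> ((p != 5 -> s < 2*p + 1) and s = p + 17)) and ((not (2*p + s <= 0 or p + 3*s <= -9)) -> (s != -1 and s = p + 17))
Before s := 3*p - 3: ((5*p <= 3 or 10*p <= 0) -> ((p != 5 -> p < 4) and 2*p = 20)) and ((not (5*p <= 3 or 10*p <= 0)) -> (3*p != 2 and 2*p = 20))
Answer: WP = ((5*p <= 3 or 10*p <= 0) -> ((p != 5 -> p < 4) and 2*p = 20)) and ((not (5*p <= 3 or 10*p <= 0)) -> (3*p != 2 and 2*p = 20))


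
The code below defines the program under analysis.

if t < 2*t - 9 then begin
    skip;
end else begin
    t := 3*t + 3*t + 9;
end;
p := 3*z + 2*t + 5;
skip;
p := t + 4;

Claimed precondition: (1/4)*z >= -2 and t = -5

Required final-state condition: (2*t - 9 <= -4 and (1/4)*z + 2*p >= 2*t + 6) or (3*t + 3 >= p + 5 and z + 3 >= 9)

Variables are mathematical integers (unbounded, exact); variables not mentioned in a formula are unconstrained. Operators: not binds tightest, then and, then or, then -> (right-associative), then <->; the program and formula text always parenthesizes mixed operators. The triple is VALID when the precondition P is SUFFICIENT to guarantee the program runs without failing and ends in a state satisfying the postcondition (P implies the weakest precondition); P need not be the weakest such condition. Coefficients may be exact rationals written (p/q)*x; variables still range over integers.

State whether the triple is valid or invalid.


Working backward. After the program, the postcondition (2*t - 9 <= -4 and (1/4)*z + 2*p >= 2*t + 6) or (3*t + 3 >= p + 5 and z + 3 >= 9) must hold; in canonical form it is (2*t <= 5 and 2*p + (1/4)*z >= 2*t + 6) or (3*t >= p + 2 and z >= 6).
Before p := t + 4: (2*t <= 5 and (1/4)*z >= -2) or (2*t >= 6 and z >= 6)
Before skip: (2*t <= 5 and (1/4)*z >= -2) or (2*t >= 6 and z >= 6)
Before p := 3*z + 2*t + 5: (2*t <= 5 and (1/4)*z >= -2) or (2*t >= 6 and z >= 6)
Then branch requires (2*t <= 5 and (1/4)*z >= -2) or (2*t >= 6 and z >= 6); else branch requires (12*t <= -13 and (1/4)*z >= -2) or (12*t >= -12 and z >= 6).
Before the if: (t > 9 -> ((2*t <= 5 and (1/4)*z >= -2) or (2*t >= 6 and z >= 6))) and ((not (t > 9)) -> ((12*t <= -13 and (1/4)*z >= -2) or (12*t >= -12 and z >= 6)))
The weakest precondition is (t > 9 -> ((2*t <= 5 and (1/4)*z >= -2) or (2*t >= 6 and z >= 6))) and ((not (t > 9)) -> ((12*t <= -13 and (1/4)*z >= -2) or (12*t >= -12 and z >= 6))).
Check whether (1/4)*z >= -2 and t = -5 implies it.
Every state satisfying the precondition satisfies the weakest precondition: the implication holds.
Answer: valid


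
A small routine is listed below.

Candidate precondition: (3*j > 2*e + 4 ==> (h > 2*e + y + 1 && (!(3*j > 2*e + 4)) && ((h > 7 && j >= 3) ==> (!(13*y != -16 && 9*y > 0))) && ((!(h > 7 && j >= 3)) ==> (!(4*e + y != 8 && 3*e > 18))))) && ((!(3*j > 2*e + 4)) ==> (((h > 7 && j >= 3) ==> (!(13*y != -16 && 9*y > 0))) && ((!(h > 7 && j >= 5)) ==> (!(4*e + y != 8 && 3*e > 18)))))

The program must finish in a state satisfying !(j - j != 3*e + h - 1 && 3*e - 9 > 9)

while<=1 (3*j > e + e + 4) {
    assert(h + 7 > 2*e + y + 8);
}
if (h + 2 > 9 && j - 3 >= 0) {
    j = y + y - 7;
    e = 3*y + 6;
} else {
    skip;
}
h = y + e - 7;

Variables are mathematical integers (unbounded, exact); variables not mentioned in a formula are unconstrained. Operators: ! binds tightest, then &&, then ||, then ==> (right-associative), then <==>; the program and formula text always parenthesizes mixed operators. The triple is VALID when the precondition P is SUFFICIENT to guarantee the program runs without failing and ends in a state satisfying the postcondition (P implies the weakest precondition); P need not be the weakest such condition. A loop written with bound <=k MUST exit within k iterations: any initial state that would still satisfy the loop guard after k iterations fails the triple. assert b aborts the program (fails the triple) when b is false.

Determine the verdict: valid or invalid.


Working backward. After the program, the postcondition !(j - j != 3*e + h - 1 && 3*e - 9 > 9) must hold; in canonical form it is !(3*e + h != 1 && 3*e > 18).
Before h := y + e - 7: !(4*e + y != 8 && 3*e > 18)
Then branch requires !(13*y != -16 && 9*y > 0); else branch requires !(4*e + y != 8 && 3*e > 18).
Before the if: ((h > 7 && j >= 3) ==> (!(13*y != -16 && 9*y > 0))) && ((!(h > 7 && j >= 3)) ==> (!(4*e + y != 8 && 3*e > 18)))
Before the loop (bound <=1), unroll the exhaustion recursion (WP_0 = exit-now case; WP_j = one more guarded iteration, up to j = 1):
  WP_0: (!(3*j > 2*e + 4)) && ((h > 7 && j >= 3) ==> (!(13*y != -16 && 9*y > 0))) && ((!(h > 7 && j >= 3)) ==> (!(4*e + y != 8 && 3*e > 18)))
  WP_1: (3*j > 2*e + 4 ==> (h > 2*e + y + 1 && (!(3*j > 2*e + 4)) && ((h > 7 && j >= 3) ==> (!(13*y != -16 && 9*y > 0))) && ((!(h > 7 && j >= 3)) ==> (!(4*e + y != 8 && 3*e > 18))))) && ((!(3*j > 2*e + 4)) ==> (((h > 7 && j >= 3) ==> (!(13*y != -16 && 9*y > 0))) && ((!(h > 7 && j >= 3)) ==> (!(4*e + y != 8 && 3*e > 18)))))
So before the loop: (3*j > 2*e + 4 ==> (h > 2*e + y + 1 && (!(3*j > 2*e + 4)) && ((h > 7 && j >= 3) ==> (!(13*y != -16 && 9*y > 0))) && ((!(h > 7 && j >= 3)) ==> (!(4*e + y != 8 && 3*e > 18))))) && ((!(3*j > 2*e + 4)) ==> (((h > 7 && j >= 3) ==> (!(13*y != -16 && 9*y > 0))) && ((!(h > 7 && j >= 3)) ==> (!(4*e + y != 8 && 3*e > 18)))))
The weakest precondition is (3*j > 2*e + 4 ==> (h > 2*e + y + 1 && (!(3*j > 2*e + 4)) && ((h > 7 && j >= 3) ==> (!(13*y != -16 && 9*y > 0))) && ((!(h > 7 && j >= 3)) ==> (!(4*e + y != 8 && 3*e > 18))))) && ((!(3*j > 2*e + 4)) ==> (((h > 7 && j >= 3) ==> (!(13*y != -16 && 9*y > 0))) && ((!(h > 7 && j >= 3)) ==> (!(4*e + y != 8 && 3*e > 18))))).
Check whether (3*j > 2*e + 4 ==> (h > 2*e + y + 1 && (!(3*j > 2*e + 4)) && ((h > 7 && j >= 3) ==> (!(13*y != -16 && 9*y > 0))) && ((!(h > 7 && j >= 3)) ==> (!(4*e + y != 8 && 3*e > 18))))) && ((!(3*j > 2*e + 4)) ==> (((h > 7 && j >= 3) ==> (!(13*y != -16 && 9*y > 0))) && ((!(h > 7 && j >= 5)) ==> (!(4*e + y != 8 && 3*e > 18))))) implies it.
Every state satisfying the precondition satisfies the weakest precondition: the implication holds.
Answer: valid


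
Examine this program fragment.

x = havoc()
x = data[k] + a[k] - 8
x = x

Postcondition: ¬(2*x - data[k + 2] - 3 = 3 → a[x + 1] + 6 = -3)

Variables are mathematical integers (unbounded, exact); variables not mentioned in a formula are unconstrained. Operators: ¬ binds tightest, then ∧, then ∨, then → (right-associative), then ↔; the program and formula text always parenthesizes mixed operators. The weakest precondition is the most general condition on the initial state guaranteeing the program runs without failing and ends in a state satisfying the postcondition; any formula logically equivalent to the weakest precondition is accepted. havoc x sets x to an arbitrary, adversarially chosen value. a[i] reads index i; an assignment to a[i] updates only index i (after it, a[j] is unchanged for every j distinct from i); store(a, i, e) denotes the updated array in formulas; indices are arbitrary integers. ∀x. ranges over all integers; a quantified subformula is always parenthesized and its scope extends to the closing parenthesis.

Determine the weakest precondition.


Working backward. After the program, the postcondition ¬(2*x - data[k + 2] - 3 = 3 → a[x + 1] + 6 = -3) must hold; in canonical form it is ¬(2*x = data[k + 2] + 6 → a[x + 1] = -9).
Before x := x: ¬(2*x = data[k + 2] + 6 → a[x + 1] = -9)
Before x := data[k] + a[k] - 8: ¬(2*a[k] + 2*data[k] = data[k + 2] + 22 → a[a[k] + data[k] - 7] = -9)
Before havoc x: ¬(2*a[k] + 2*data[k] = data[k + 2] + 22 → a[a[k] + data[k] - 7] = -9)
Answer: WP = ¬(2*a[k] + 2*data[k] = data[k + 2] + 22 → a[a[k] + data[k] - 7] = -9)


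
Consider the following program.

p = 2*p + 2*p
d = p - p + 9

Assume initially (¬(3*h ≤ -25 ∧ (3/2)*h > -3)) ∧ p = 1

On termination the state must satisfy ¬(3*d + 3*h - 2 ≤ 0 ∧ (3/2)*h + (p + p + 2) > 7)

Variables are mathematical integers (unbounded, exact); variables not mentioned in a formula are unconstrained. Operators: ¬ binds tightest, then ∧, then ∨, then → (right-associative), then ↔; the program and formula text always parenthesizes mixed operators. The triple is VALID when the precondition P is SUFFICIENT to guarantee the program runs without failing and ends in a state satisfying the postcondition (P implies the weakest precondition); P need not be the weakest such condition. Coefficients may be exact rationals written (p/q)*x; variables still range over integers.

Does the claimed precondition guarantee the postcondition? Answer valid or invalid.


Working backward. After the program, the postcondition ¬(3*d + 3*h - 2 ≤ 0 ∧ (3/2)*h + (p + p + 2) > 7) must hold; in canonical form it is ¬(3*d + 3*h ≤ 2 ∧ (3/2)*h + 2*p > 5).
Before d := p - p + 9: ¬(3*h ≤ -25 ∧ (3/2)*h + 2*p > 5)
Before p := 2*p + 2*p: ¬(3*h ≤ -25 ∧ (3/2)*h + 8*p > 5)
The weakest precondition is ¬(3*h ≤ -25 ∧ (3/2)*h + 8*p > 5).
Check whether (¬(3*h ≤ -25 ∧ (3/2)*h > -3)) ∧ p = 1 implies it.
Every state satisfying the precondition satisfies the weakest precondition: the implication holds.
Answer: valid
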